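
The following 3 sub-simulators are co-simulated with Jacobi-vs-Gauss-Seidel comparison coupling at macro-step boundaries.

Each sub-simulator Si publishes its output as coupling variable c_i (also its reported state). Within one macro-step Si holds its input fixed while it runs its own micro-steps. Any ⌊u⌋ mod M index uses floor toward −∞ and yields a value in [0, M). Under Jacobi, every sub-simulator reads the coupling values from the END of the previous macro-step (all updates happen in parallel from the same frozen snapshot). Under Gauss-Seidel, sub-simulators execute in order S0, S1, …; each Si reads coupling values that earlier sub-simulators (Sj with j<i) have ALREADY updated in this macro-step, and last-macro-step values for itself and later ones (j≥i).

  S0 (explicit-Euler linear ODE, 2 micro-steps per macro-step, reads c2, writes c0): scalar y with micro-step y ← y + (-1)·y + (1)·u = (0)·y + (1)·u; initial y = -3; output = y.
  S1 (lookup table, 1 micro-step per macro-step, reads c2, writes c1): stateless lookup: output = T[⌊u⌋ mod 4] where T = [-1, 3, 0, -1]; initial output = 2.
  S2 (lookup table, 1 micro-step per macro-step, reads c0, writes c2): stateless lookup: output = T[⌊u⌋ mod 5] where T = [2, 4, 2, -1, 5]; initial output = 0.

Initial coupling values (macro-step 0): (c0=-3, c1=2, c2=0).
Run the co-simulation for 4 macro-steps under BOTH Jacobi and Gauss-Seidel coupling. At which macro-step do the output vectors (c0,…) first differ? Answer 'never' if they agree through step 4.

first divergence at macro-step: never

[Jacobi] macro 1: S0 reads c2=0 → after 2×micro: 0; S1 reads c2=0 → after 1×micro: -1; S2 reads c0=-3 → after 1×micro: 2 ⇒ (c0=0, c1=-1, c2=2)
[Jacobi] macro 2: S0 reads c2=2 → after 2×micro: 2; S1 reads c2=2 → after 1×micro: 0; S2 reads c0=0 → after 1×micro: 2 ⇒ (c0=2, c1=0, c2=2)
[Jacobi] macro 3: S0 reads c2=2 → after 2×micro: 2; S1 reads c2=2 → after 1×micro: 0; S2 reads c0=2 → after 1×micro: 2 ⇒ (c0=2, c1=0, c2=2)
[Jacobi] macro 4: S0 reads c2=2 → after 2×micro: 2; S1 reads c2=2 → after 1×micro: 0; S2 reads c0=2 → after 1×micro: 2 ⇒ (c0=2, c1=0, c2=2)
[Gauss-Seidel] macro 1: S0 reads c2=0 → after 2×micro: 0; S1 reads c2=0 → after 1×micro: -1; S2 reads c0=0 → after 1×micro: 2 ⇒ (c0=0, c1=-1, c2=2)
[Gauss-Seidel] macro 2: S0 reads c2=2 → after 2×micro: 2; S1 reads c2=2 → after 1×micro: 0; S2 reads c0=2 → after 1×micro: 2 ⇒ (c0=2, c1=0, c2=2)
[Gauss-Seidel] macro 3: S0 reads c2=2 → after 2×micro: 2; S1 reads c2=2 → after 1×micro: 0; S2 reads c0=2 → after 1×micro: 2 ⇒ (c0=2, c1=0, c2=2)
[Gauss-Seidel] macro 4: S0 reads c2=2 → after 2×micro: 2; S1 reads c2=2 → after 1×micro: 0; S2 reads c0=2 → after 1×micro: 2 ⇒ (c0=2, c1=0, c2=2)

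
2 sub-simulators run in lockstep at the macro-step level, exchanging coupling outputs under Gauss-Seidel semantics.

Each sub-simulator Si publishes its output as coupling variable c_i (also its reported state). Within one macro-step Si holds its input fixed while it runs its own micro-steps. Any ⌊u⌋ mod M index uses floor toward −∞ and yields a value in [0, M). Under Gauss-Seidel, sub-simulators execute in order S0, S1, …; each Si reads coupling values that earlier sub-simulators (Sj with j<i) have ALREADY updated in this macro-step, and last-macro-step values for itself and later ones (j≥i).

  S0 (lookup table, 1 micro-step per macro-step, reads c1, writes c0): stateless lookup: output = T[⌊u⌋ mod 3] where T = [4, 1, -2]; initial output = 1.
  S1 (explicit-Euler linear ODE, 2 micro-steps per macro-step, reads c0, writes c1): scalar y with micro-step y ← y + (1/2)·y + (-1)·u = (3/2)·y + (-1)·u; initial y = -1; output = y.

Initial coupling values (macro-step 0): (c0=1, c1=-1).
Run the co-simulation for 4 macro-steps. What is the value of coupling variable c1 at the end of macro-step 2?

macro 1: S0 reads c1=-1 → after 1×micro: -2; S1 reads c0=-2 → after 2×micro: 11/4 ⇒ (c0=-2, c1=11/4)
macro 2: S0 reads c1=11/4 → after 1×micro: -2; S1 reads c0=-2 → after 2×micro: 179/16 ⇒ (c0=-2, c1=179/16)
macro 3: S0 reads c1=179/16 → after 1×micro: -2; S1 reads c0=-2 → after 2×micro: 1931/64 ⇒ (c0=-2, c1=1931/64)
macro 4: S0 reads c1=1931/64 → after 1×micro: 4; S1 reads c0=4 → after 2×micro: 14819/256 ⇒ (c0=4, c1=14819/256)

c1 at macro-step 2 = 179/16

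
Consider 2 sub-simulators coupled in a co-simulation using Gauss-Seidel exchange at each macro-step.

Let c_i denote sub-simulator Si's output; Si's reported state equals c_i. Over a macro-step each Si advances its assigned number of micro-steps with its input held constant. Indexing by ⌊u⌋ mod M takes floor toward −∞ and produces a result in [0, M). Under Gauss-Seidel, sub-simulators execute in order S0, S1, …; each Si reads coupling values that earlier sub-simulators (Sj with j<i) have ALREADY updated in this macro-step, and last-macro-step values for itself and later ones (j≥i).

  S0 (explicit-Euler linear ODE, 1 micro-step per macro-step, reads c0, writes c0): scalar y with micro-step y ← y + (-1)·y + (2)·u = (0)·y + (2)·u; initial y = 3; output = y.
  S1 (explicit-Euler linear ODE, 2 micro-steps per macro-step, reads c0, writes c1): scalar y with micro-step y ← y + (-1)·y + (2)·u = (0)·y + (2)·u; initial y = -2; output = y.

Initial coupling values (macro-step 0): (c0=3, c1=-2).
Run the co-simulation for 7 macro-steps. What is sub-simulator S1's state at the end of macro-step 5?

S1 state at macro-step 5 = 192

macro 1: S0 reads c0=3 → after 1×micro: 6; S1 reads c0=6 → after 2×micro: 12 ⇒ (c0=6, c1=12)
macro 2: S0 reads c0=6 → after 1×micro: 12; S1 reads c0=12 → after 2×micro: 24 ⇒ (c0=12, c1=24)
macro 3: S0 reads c0=12 → after 1×micro: 24; S1 reads c0=24 → after 2×micro: 48 ⇒ (c0=24, c1=48)
macro 4: S0 reads c0=24 → after 1×micro: 48; S1 reads c0=48 → after 2×micro: 96 ⇒ (c0=48, c1=96)
macro 5: S0 reads c0=48 → after 1×micro: 96; S1 reads c0=96 → after 2×micro: 192 ⇒ (c0=96, c1=192)
macro 6: S0 reads c0=96 → after 1×micro: 192; S1 reads c0=192 → after 2×micro: 384 ⇒ (c0=192, c1=384)
macro 7: S0 reads c0=192 → after 1×micro: 384; S1 reads c0=384 → after 2×micro: 768 ⇒ (c0=384, c1=768)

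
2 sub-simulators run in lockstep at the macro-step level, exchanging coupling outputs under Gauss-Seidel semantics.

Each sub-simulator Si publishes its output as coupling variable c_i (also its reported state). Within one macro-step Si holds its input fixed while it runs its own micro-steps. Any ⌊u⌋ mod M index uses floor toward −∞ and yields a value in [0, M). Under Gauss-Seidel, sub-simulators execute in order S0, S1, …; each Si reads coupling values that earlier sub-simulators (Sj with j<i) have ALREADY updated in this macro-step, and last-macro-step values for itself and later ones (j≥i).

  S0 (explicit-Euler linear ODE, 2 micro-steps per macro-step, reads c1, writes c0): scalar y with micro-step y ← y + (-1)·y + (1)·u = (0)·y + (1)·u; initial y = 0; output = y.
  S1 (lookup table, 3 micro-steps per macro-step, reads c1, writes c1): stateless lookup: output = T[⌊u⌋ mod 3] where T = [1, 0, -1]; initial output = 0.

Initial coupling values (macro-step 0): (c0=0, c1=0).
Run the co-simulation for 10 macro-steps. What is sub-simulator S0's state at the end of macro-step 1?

macro 1: S0 reads c1=0 → after 2×micro: 0; S1 reads c1=0 → after 3×micro: 1 ⇒ (c0=0, c1=1)
macro 2: S0 reads c1=1 → after 2×micro: 1; S1 reads c1=1 → after 3×micro: 0 ⇒ (c0=1, c1=0)
macro 3: S0 reads c1=0 → after 2×micro: 0; S1 reads c1=0 → after 3×micro: 1 ⇒ (c0=0, c1=1)
macro 4: S0 reads c1=1 → after 2×micro: 1; S1 reads c1=1 → after 3×micro: 0 ⇒ (c0=1, c1=0)
macro 5: S0 reads c1=0 → after 2×micro: 0; S1 reads c1=0 → after 3×micro: 1 ⇒ (c0=0, c1=1)
macro 6: S0 reads c1=1 → after 2×micro: 1; S1 reads c1=1 → after 3×micro: 0 ⇒ (c0=1, c1=0)
macro 7: S0 reads c1=0 → after 2×micro: 0; S1 reads c1=0 → after 3×micro: 1 ⇒ (c0=0, c1=1)
macro 8: S0 reads c1=1 → after 2×micro: 1; S1 reads c1=1 → after 3×micro: 0 ⇒ (c0=1, c1=0)
macro 9: S0 reads c1=0 → after 2×micro: 0; S1 reads c1=0 → after 3×micro: 1 ⇒ (c0=0, c1=1)
macro 10: S0 reads c1=1 → after 2×micro: 1; S1 reads c1=1 → after 3×micro: 0 ⇒ (c0=1, c1=0)

S0 state at macro-step 1 = 0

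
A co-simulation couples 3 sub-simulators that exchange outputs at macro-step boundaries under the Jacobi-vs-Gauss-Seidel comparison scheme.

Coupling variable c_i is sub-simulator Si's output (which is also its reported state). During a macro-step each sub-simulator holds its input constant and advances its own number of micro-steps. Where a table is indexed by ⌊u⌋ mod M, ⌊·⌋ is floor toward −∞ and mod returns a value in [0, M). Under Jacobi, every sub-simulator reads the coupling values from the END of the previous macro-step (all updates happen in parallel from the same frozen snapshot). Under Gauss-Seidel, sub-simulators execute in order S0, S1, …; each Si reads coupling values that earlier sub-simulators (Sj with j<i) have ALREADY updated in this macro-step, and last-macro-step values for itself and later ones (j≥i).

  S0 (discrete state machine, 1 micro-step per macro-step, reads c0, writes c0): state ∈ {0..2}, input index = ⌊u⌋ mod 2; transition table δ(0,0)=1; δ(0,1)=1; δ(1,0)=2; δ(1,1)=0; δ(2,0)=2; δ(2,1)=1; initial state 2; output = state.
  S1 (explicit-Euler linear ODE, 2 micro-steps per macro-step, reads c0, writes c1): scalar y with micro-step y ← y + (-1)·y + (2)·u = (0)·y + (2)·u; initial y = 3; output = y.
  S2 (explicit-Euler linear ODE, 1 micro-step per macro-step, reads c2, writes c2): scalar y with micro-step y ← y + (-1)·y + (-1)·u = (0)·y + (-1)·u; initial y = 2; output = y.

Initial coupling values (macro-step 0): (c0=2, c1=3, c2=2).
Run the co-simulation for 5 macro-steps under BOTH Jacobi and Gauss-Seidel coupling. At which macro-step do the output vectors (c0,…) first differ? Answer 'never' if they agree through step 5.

[Jacobi] macro 1: S0 reads c0=2 → after 1×micro: 2; S1 reads c0=2 → after 2×micro: 4; S2 reads c2=2 → after 1×micro: -2 ⇒ (c0=2, c1=4, c2=-2)
[Jacobi] macro 2: S0 reads c0=2 → after 1×micro: 2; S1 reads c0=2 → after 2×micro: 4; S2 reads c2=-2 → after 1×micro: 2 ⇒ (c0=2, c1=4, c2=2)
[Jacobi] macro 3: S0 reads c0=2 → after 1×micro: 2; S1 reads c0=2 → after 2×micro: 4; S2 reads c2=2 → after 1×micro: -2 ⇒ (c0=2, c1=4, c2=-2)
[Jacobi] macro 4: S0 reads c0=2 → after 1×micro: 2; S1 reads c0=2 → after 2×micro: 4; S2 reads c2=-2 → after 1×micro: 2 ⇒ (c0=2, c1=4, c2=2)
[Jacobi] macro 5: S0 reads c0=2 → after 1×micro: 2; S1 reads c0=2 → after 2×micro: 4; S2 reads c2=2 → after 1×micro: -2 ⇒ (c0=2, c1=4, c2=-2)
[Gauss-Seidel] macro 1: S0 reads c0=2 → after 1×micro: 2; S1 reads c0=2 → after 2×micro: 4; S2 reads c2=2 → after 1×micro: -2 ⇒ (c0=2, c1=4, c2=-2)
[Gauss-Seidel] macro 2: S0 reads c0=2 → after 1×micro: 2; S1 reads c0=2 → after 2×micro: 4; S2 reads c2=-2 → after 1×micro: 2 ⇒ (c0=2, c1=4, c2=2)
[Gauss-Seidel] macro 3: S0 reads c0=2 → after 1×micro: 2; S1 reads c0=2 → after 2×micro: 4; S2 reads c2=2 → after 1×micro: -2 ⇒ (c0=2, c1=4, c2=-2)
[Gauss-Seidel] macro 4: S0 reads c0=2 → after 1×micro: 2; S1 reads c0=2 → after 2×micro: 4; S2 reads c2=-2 → after 1×micro: 2 ⇒ (c0=2, c1=4, c2=2)
[Gauss-Seidel] macro 5: S0 reads c0=2 → after 1×micro: 2; S1 reads c0=2 → after 2×micro: 4; S2 reads c2=2 → after 1×micro: -2 ⇒ (c0=2, c1=4, c2=-2)

first divergence at macro-step: never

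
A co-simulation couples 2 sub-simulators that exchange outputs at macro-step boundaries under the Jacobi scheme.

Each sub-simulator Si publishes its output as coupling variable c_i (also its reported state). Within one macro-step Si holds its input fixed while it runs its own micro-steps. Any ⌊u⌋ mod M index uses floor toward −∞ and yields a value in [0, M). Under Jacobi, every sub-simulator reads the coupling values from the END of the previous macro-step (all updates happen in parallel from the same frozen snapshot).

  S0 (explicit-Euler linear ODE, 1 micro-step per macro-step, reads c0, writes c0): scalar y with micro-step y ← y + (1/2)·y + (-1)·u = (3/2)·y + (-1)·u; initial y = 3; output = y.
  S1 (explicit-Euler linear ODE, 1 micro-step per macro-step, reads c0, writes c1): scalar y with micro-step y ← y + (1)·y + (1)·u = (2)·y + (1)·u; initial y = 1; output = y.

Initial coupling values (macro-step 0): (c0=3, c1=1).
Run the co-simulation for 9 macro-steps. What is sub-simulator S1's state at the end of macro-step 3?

macro 1: S0 reads c0=3 → after 1×micro: 3/2; S1 reads c0=3 → after 1×micro: 5 ⇒ (c0=3/2, c1=5)
macro 2: S0 reads c0=3/2 → after 1×micro: 3/4; S1 reads c0=3/2 → after 1×micro: 23/2 ⇒ (c0=3/4, c1=23/2)
macro 3: S0 reads c0=3/4 → after 1×micro: 3/8; S1 reads c0=3/4 → after 1×micro: 95/4 ⇒ (c0=3/8, c1=95/4)
macro 4: S0 reads c0=3/8 → after 1×micro: 3/16; S1 reads c0=3/8 → after 1×micro: 383/8 ⇒ (c0=3/16, c1=383/8)
macro 5: S0 reads c0=3/16 → after 1×micro: 3/32; S1 reads c0=3/16 → after 1×micro: 1535/16 ⇒ (c0=3/32, c1=1535/16)
macro 6: S0 reads c0=3/32 → after 1×micro: 3/64; S1 reads c0=3/32 → after 1×micro: 6143/32 ⇒ (c0=3/64, c1=6143/32)
macro 7: S0 reads c0=3/64 → after 1×micro: 3/128; S1 reads c0=3/64 → after 1×micro: 24575/64 ⇒ (c0=3/128, c1=24575/64)
macro 8: S0 reads c0=3/128 → after 1×micro: 3/256; S1 reads c0=3/128 → after 1×micro: 98303/128 ⇒ (c0=3/256, c1=98303/128)
macro 9: S0 reads c0=3/256 → after 1×micro: 3/512; S1 reads c0=3/256 → after 1×micro: 393215/256 ⇒ (c0=3/512, c1=393215/256)

S1 state at macro-step 3 = 95/4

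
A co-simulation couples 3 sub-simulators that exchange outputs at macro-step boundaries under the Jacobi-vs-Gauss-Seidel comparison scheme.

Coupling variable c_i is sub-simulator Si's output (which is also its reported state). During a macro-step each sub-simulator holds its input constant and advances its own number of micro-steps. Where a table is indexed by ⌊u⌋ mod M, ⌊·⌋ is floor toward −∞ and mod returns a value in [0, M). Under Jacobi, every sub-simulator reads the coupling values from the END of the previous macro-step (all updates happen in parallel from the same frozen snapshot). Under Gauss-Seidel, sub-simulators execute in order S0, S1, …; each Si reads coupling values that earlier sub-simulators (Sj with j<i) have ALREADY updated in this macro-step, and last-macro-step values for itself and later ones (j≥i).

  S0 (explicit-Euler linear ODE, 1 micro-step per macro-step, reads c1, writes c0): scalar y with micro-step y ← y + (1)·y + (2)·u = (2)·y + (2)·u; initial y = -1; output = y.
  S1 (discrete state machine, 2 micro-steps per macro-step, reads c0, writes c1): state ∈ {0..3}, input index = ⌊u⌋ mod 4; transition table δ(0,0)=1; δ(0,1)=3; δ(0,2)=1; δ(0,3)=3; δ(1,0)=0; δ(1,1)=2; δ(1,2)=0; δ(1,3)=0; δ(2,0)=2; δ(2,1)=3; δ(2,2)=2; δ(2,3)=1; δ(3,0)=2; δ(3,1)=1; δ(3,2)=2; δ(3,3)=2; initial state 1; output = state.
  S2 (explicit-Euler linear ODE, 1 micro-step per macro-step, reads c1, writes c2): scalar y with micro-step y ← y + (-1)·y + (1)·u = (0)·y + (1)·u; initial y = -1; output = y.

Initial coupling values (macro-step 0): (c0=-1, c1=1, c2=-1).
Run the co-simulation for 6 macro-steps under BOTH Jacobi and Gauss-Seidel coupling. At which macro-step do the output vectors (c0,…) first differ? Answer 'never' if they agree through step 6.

first divergence at macro-step: 1

[Jacobi] macro 1: S0 reads c1=1 → after 1×micro: 0; S1 reads c0=-1 → after 2×micro: 3; S2 reads c1=1 → after 1×micro: 1 ⇒ (c0=0, c1=3, c2=1)
[Jacobi] macro 2: S0 reads c1=3 → after 1×micro: 6; S1 reads c0=0 → after 2×micro: 2; S2 reads c1=3 → after 1×micro: 3 ⇒ (c0=6, c1=2, c2=3)
[Jacobi] macro 3: S0 reads c1=2 → after 1×micro: 16; S1 reads c0=6 → after 2×micro: 2; S2 reads c1=2 → after 1×micro: 2 ⇒ (c0=16, c1=2, c2=2)
[Jacobi] macro 4: S0 reads c1=2 → after 1×micro: 36; S1 reads c0=16 → after 2×micro: 2; S2 reads c1=2 → after 1×micro: 2 ⇒ (c0=36, c1=2, c2=2)
[Jacobi] macro 5: S0 reads c1=2 → after 1×micro: 76; S1 reads c0=36 → after 2×micro: 2; S2 reads c1=2 → after 1×micro: 2 ⇒ (c0=76, c1=2, c2=2)
[Jacobi] macro 6: S0 reads c1=2 → after 1×micro: 156; S1 reads c0=76 → after 2×micro: 2; S2 reads c1=2 → after 1×micro: 2 ⇒ (c0=156, c1=2, c2=2)
[Gauss-Seidel] macro 1: S0 reads c1=1 → after 1×micro: 0; S1 reads c0=0 → after 2×micro: 1; S2 reads c1=1 → after 1×micro: 1 ⇒ (c0=0, c1=1, c2=1)
[Gauss-Seidel] macro 2: S0 reads c1=1 → after 1×micro: 2; S1 reads c0=2 → after 2×micro: 1; S2 reads c1=1 → after 1×micro: 1 ⇒ (c0=2, c1=1, c2=1)
[Gauss-Seidel] macro 3: S0 reads c1=1 → after 1×micro: 6; S1 reads c0=6 → after 2×micro: 1; S2 reads c1=1 → after 1×micro: 1 ⇒ (c0=6, c1=1, c2=1)
[Gauss-Seidel] macro 4: S0 reads c1=1 → after 1×micro: 14; S1 reads c0=14 → after 2×micro: 1; S2 reads c1=1 → after 1×micro: 1 ⇒ (c0=14, c1=1, c2=1)
[Gauss-Seidel] macro 5: S0 reads c1=1 → after 1×micro: 30; S1 reads c0=30 → after 2×micro: 1; S2 reads c1=1 → after 1×micro: 1 ⇒ (c0=30, c1=1, c2=1)
[Gauss-Seidel] macro 6: S0 reads c1=1 → after 1×micro: 62; S1 reads c0=62 → after 2×micro: 1; S2 reads c1=1 → after 1×micro: 1 ⇒ (c0=62, c1=1, c2=1)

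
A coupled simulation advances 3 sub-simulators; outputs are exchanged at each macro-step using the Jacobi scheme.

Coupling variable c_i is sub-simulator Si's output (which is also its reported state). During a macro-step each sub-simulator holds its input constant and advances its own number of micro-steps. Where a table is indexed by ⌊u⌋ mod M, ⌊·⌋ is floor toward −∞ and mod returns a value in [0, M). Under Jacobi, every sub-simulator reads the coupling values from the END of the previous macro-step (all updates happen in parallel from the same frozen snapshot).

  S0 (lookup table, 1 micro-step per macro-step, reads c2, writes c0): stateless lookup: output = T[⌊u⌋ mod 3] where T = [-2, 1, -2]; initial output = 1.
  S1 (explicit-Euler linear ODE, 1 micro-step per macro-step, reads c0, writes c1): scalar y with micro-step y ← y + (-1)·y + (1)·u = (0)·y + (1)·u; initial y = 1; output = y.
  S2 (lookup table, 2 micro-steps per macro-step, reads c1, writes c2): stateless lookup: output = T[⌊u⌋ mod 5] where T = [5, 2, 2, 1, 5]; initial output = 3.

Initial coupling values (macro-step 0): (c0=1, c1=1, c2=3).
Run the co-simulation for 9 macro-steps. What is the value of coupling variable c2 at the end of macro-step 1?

c2 at macro-step 1 = 2

macro 1: S0 reads c2=3 → after 1×micro: -2; S1 reads c0=1 → after 1×micro: 1; S2 reads c1=1 → after 2×micro: 2 ⇒ (c0=-2, c1=1, c2=2)
macro 2: S0 reads c2=2 → after 1×micro: -2; S1 reads c0=-2 → after 1×micro: -2; S2 reads c1=1 → after 2×micro: 2 ⇒ (c0=-2, c1=-2, c2=2)
macro 3: S0 reads c2=2 → after 1×micro: -2; S1 reads c0=-2 → after 1×micro: -2; S2 reads c1=-2 → after 2×micro: 1 ⇒ (c0=-2, c1=-2, c2=1)
macro 4: S0 reads c2=1 → after 1×micro: 1; S1 reads c0=-2 → after 1×micro: -2; S2 reads c1=-2 → after 2×micro: 1 ⇒ (c0=1, c1=-2, c2=1)
macro 5: S0 reads c2=1 → after 1×micro: 1; S1 reads c0=1 → after 1×micro: 1; S2 reads c1=-2 → after 2×micro: 1 ⇒ (c0=1, c1=1, c2=1)
macro 6: S0 reads c2=1 → after 1×micro: 1; S1 reads c0=1 → after 1×micro: 1; S2 reads c1=1 → after 2×micro: 2 ⇒ (c0=1, c1=1, c2=2)
macro 7: S0 reads c2=2 → after 1×micro: -2; S1 reads c0=1 → after 1×micro: 1; S2 reads c1=1 → after 2×micro: 2 ⇒ (c0=-2, c1=1, c2=2)
macro 8: S0 reads c2=2 → after 1×micro: -2; S1 reads c0=-2 → after 1×micro: -2; S2 reads c1=1 → after 2×micro: 2 ⇒ (c0=-2, c1=-2, c2=2)
macro 9: S0 reads c2=2 → after 1×micro: -2; S1 reads c0=-2 → after 1×micro: -2; S2 reads c1=-2 → after 2×micro: 1 ⇒ (c0=-2, c1=-2, c2=1)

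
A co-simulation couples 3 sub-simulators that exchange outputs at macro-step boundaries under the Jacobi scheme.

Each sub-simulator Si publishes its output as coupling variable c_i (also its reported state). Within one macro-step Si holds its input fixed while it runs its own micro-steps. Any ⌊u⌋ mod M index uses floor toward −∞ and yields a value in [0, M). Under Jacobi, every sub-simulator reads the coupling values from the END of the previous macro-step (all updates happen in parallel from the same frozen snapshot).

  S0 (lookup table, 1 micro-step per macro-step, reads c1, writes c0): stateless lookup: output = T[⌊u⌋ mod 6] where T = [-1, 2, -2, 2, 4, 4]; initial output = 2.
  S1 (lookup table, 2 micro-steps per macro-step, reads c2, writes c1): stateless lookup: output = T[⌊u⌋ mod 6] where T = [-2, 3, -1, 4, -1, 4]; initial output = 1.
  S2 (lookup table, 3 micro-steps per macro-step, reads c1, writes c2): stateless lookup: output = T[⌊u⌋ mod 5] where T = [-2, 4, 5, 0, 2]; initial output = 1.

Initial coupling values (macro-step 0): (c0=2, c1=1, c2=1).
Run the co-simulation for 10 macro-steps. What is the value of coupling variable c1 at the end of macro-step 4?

macro 1: S0 reads c1=1 → after 1×micro: 2; S1 reads c2=1 → after 2×micro: 3; S2 reads c1=1 → after 3×micro: 4 ⇒ (c0=2, c1=3, c2=4)
macro 2: S0 reads c1=3 → after 1×micro: 2; S1 reads c2=4 → after 2×micro: -1; S2 reads c1=3 → after 3×micro: 0 ⇒ (c0=2, c1=-1, c2=0)
macro 3: S0 reads c1=-1 → after 1×micro: 4; S1 reads c2=0 → after 2×micro: -2; S2 reads c1=-1 → after 3×micro: 2 ⇒ (c0=4, c1=-2, c2=2)
macro 4: S0 reads c1=-2 → after 1×micro: 4; S1 reads c2=2 → after 2×micro: -1; S2 reads c1=-2 → after 3×micro: 0 ⇒ (c0=4, c1=-1, c2=0)
macro 5: S0 reads c1=-1 → after 1×micro: 4; S1 reads c2=0 → after 2×micro: -2; S2 reads c1=-1 → after 3×micro: 2 ⇒ (c0=4, c1=-2, c2=2)
macro 6: S0 reads c1=-2 → after 1×micro: 4; S1 reads c2=2 → after 2×micro: -1; S2 reads c1=-2 → after 3×micro: 0 ⇒ (c0=4, c1=-1, c2=0)
macro 7: S0 reads c1=-1 → after 1×micro: 4; S1 reads c2=0 → after 2×micro: -2; S2 reads c1=-1 → after 3×micro: 2 ⇒ (c0=4, c1=-2, c2=2)
macro 8: S0 reads c1=-2 → after 1×micro: 4; S1 reads c2=2 → after 2×micro: -1; S2 reads c1=-2 → after 3×micro: 0 ⇒ (c0=4, c1=-1, c2=0)
macro 9: S0 reads c1=-1 → after 1×micro: 4; S1 reads c2=0 → after 2×micro: -2; S2 reads c1=-1 → after 3×micro: 2 ⇒ (c0=4, c1=-2, c2=2)
macro 10: S0 reads c1=-2 → after 1×micro: 4; S1 reads c2=2 → after 2×micro: -1; S2 reads c1=-2 → after 3×micro: 0 ⇒ (c0=4, c1=-1, c2=0)

c1 at macro-step 4 = -1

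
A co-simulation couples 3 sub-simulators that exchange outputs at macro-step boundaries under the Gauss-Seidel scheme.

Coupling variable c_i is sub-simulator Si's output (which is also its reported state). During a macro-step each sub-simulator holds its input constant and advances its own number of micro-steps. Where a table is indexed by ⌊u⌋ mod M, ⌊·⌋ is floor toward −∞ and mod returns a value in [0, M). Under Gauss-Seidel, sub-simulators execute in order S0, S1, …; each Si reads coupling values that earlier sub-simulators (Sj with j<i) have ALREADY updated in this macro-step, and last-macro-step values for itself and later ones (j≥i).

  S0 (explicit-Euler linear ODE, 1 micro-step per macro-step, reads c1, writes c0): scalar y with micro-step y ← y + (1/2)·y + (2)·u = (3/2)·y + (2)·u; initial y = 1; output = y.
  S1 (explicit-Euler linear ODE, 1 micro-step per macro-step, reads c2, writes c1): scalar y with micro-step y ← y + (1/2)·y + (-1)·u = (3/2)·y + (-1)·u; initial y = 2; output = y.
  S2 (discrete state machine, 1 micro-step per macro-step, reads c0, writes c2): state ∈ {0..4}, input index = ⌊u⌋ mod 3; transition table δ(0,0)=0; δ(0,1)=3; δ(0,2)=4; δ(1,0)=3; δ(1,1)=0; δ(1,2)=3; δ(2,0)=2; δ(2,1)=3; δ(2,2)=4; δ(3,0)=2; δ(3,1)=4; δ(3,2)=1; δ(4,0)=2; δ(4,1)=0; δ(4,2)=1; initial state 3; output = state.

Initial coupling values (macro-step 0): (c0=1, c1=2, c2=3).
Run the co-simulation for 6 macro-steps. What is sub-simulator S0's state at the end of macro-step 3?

S0 state at macro-step 3 = 83/8

macro 1: S0 reads c1=2 → after 1×micro: 11/2; S1 reads c2=3 → after 1×micro: 0; S2 reads c0=11/2 → after 1×micro: 1 ⇒ (c0=11/2, c1=0, c2=1)
macro 2: S0 reads c1=0 → after 1×micro: 33/4; S1 reads c2=1 → after 1×micro: -1; S2 reads c0=33/4 → after 1×micro: 3 ⇒ (c0=33/4, c1=-1, c2=3)
macro 3: S0 reads c1=-1 → after 1×micro: 83/8; S1 reads c2=3 → after 1×micro: -9/2; S2 reads c0=83/8 → after 1×micro: 4 ⇒ (c0=83/8, c1=-9/2, c2=4)
macro 4: S0 reads c1=-9/2 → after 1×micro: 105/16; S1 reads c2=4 → after 1×micro: -43/4; S2 reads c0=105/16 → after 1×micro: 2 ⇒ (c0=105/16, c1=-43/4, c2=2)
macro 5: S0 reads c1=-43/4 → after 1×micro: -373/32; S1 reads c2=2 → after 1×micro: -145/8; S2 reads c0=-373/32 → after 1×micro: 2 ⇒ (c0=-373/32, c1=-145/8, c2=2)
macro 6: S0 reads c1=-145/8 → after 1×micro: -3439/64; S1 reads c2=2 → after 1×micro: -467/16; S2 reads c0=-3439/64 → after 1×micro: 2 ⇒ (c0=-3439/64, c1=-467/16, c2=2)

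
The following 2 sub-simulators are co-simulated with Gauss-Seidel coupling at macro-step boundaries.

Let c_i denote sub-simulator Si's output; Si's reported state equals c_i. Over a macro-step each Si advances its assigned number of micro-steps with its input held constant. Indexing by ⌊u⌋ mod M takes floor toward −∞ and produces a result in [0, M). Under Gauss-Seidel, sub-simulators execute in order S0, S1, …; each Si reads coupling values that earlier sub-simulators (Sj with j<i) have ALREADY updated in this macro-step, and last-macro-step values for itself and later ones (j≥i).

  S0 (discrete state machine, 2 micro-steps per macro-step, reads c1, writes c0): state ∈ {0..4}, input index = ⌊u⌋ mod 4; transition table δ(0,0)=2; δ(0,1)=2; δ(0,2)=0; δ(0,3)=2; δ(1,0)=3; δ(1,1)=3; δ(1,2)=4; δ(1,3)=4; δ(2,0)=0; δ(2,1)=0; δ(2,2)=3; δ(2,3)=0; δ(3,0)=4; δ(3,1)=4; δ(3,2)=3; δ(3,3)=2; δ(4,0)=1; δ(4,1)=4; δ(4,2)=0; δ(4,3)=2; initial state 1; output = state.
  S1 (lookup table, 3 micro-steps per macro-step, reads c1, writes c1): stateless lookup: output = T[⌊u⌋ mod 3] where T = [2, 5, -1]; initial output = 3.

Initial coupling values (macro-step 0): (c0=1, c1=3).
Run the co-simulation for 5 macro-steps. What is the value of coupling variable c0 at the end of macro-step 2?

c0 at macro-step 2 = 3

macro 1: S0 reads c1=3 → after 2×micro: 2; S1 reads c1=3 → after 3×micro: 2 ⇒ (c0=2, c1=2)
macro 2: S0 reads c1=2 → after 2×micro: 3; S1 reads c1=2 → after 3×micro: -1 ⇒ (c0=3, c1=-1)
macro 3: S0 reads c1=-1 → after 2×micro: 0; S1 reads c1=-1 → after 3×micro: -1 ⇒ (c0=0, c1=-1)
macro 4: S0 reads c1=-1 → after 2×micro: 0; S1 reads c1=-1 → after 3×micro: -1 ⇒ (c0=0, c1=-1)
macro 5: S0 reads c1=-1 → after 2×micro: 0; S1 reads c1=-1 → after 3×micro: -1 ⇒ (c0=0, c1=-1)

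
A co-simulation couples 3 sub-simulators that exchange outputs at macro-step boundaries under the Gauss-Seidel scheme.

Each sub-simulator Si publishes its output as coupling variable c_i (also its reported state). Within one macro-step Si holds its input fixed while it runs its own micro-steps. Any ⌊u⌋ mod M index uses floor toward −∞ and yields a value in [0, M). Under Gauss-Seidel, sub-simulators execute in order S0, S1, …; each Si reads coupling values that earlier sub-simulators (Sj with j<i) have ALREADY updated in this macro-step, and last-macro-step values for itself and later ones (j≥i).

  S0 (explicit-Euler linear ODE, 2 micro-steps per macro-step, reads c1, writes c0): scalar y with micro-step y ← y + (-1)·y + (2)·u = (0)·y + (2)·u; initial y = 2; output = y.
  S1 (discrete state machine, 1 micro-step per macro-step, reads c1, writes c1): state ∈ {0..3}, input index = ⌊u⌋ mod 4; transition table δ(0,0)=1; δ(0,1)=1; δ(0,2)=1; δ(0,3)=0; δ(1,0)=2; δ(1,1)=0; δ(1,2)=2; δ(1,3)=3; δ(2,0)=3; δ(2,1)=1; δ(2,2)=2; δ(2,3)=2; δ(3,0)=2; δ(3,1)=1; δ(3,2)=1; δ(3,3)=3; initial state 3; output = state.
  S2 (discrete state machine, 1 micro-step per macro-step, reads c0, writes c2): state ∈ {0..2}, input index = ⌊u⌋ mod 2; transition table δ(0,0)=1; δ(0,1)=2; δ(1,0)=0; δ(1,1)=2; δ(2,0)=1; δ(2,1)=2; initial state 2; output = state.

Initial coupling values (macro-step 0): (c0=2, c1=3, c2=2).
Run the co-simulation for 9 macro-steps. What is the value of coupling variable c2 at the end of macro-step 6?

macro 1: S0 reads c1=3 → after 2×micro: 6; S1 reads c1=3 → after 1×micro: 3; S2 reads c0=6 → after 1×micro: 1 ⇒ (c0=6, c1=3, c2=1)
macro 2: S0 reads c1=3 → after 2×micro: 6; S1 reads c1=3 → after 1×micro: 3; S2 reads c0=6 → after 1×micro: 0 ⇒ (c0=6, c1=3, c2=0)
macro 3: S0 reads c1=3 → after 2×micro: 6; S1 reads c1=3 → after 1×micro: 3; S2 reads c0=6 → after 1×micro: 1 ⇒ (c0=6, c1=3, c2=1)
macro 4: S0 reads c1=3 → after 2×micro: 6; S1 reads c1=3 → after 1×micro: 3; S2 reads c0=6 → after 1×micro: 0 ⇒ (c0=6, c1=3, c2=0)
macro 5: S0 reads c1=3 → after 2×micro: 6; S1 reads c1=3 → after 1×micro: 3; S2 reads c0=6 → after 1×micro: 1 ⇒ (c0=6, c1=3, c2=1)
macro 6: S0 reads c1=3 → after 2×micro: 6; S1 reads c1=3 → after 1×micro: 3; S2 reads c0=6 → after 1×micro: 0 ⇒ (c0=6, c1=3, c2=0)
macro 7: S0 reads c1=3 → after 2×micro: 6; S1 reads c1=3 → after 1×micro: 3; S2 reads c0=6 → after 1×micro: 1 ⇒ (c0=6, c1=3, c2=1)
macro 8: S0 reads c1=3 → after 2×micro: 6; S1 reads c1=3 → after 1×micro: 3; S2 reads c0=6 → after 1×micro: 0 ⇒ (c0=6, c1=3, c2=0)
macro 9: S0 reads c1=3 → after 2×micro: 6; S1 reads c1=3 → after 1×micro: 3; S2 reads c0=6 → after 1×micro: 1 ⇒ (c0=6, c1=3, c2=1)

c2 at macro-step 6 = 0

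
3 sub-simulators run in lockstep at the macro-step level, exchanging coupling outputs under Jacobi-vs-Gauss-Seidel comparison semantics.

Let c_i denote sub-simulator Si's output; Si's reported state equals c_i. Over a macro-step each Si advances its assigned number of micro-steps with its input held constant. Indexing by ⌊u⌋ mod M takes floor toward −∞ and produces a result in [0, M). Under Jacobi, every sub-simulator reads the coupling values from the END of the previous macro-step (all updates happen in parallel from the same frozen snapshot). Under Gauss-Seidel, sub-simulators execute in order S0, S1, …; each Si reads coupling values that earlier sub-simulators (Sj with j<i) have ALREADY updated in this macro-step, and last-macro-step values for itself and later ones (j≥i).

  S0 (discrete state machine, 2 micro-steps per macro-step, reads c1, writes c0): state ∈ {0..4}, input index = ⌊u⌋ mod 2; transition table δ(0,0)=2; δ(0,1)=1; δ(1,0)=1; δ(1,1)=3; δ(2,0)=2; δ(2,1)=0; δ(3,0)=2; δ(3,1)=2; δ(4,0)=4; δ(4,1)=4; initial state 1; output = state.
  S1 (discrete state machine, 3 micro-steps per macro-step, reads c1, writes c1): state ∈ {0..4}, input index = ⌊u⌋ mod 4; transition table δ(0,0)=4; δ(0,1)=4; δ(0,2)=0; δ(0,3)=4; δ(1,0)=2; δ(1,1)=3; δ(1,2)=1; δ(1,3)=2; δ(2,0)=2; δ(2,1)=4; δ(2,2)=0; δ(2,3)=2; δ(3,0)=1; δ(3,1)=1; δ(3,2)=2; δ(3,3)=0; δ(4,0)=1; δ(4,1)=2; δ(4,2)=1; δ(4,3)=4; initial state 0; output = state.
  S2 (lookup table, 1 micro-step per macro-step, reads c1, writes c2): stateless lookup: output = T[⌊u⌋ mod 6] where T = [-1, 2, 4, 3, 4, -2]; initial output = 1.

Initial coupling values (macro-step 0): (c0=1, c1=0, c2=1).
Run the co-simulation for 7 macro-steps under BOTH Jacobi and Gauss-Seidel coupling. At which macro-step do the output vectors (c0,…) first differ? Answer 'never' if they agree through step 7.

first divergence at macro-step: 1

[Jacobi] macro 1: S0 reads c1=0 → after 2×micro: 1; S1 reads c1=0 → after 3×micro: 2; S2 reads c1=0 → after 1×micro: -1 ⇒ (c0=1, c1=2, c2=-1)
[Jacobi] macro 2: S0 reads c1=2 → after 2×micro: 1; S1 reads c1=2 → after 3×micro: 0; S2 reads c1=2 → after 1×micro: 4 ⇒ (c0=1, c1=0, c2=4)
[Jacobi] macro 3: S0 reads c1=0 → after 2×micro: 1; S1 reads c1=0 → after 3×micro: 2; S2 reads c1=0 → after 1×micro: -1 ⇒ (c0=1, c1=2, c2=-1)
[Jacobi] macro 4: S0 reads c1=2 → after 2×micro: 1; S1 reads c1=2 → after 3×micro: 0; S2 reads c1=2 → after 1×micro: 4 ⇒ (c0=1, c1=0, c2=4)
[Jacobi] macro 5: S0 reads c1=0 → after 2×micro: 1; S1 reads c1=0 → after 3×micro: 2; S2 reads c1=0 → after 1×micro: -1 ⇒ (c0=1, c1=2, c2=-1)
[Jacobi] macro 6: S0 reads c1=2 → after 2×micro: 1; S1 reads c1=2 → after 3×micro: 0; S2 reads c1=2 → after 1×micro: 4 ⇒ (c0=1, c1=0, c2=4)
[Jacobi] macro 7: S0 reads c1=0 → after 2×micro: 1; S1 reads c1=0 → after 3×micro: 2; S2 reads c1=0 → after 1×micro: -1 ⇒ (c0=1, c1=2, c2=-1)
[Gauss-Seidel] macro 1: S0 reads c1=0 → after 2×micro: 1; S1 reads c1=0 → after 3×micro: 2; S2 reads c1=2 → after 1×micro: 4 ⇒ (c0=1, c1=2, c2=4)
[Gauss-Seidel] macro 2: S0 reads c1=2 → after 2×micro: 1; S1 reads c1=2 → after 3×micro: 0; S2 reads c1=0 → after 1×micro: -1 ⇒ (c0=1, c1=0, c2=-1)
[Gauss-Seidel] macro 3: S0 reads c1=0 → after 2×micro: 1; S1 reads c1=0 → after 3×micro: 2; S2 reads c1=2 → after 1×micro: 4 ⇒ (c0=1, c1=2, c2=4)
[Gauss-Seidel] macro 4: S0 reads c1=2 → after 2×micro: 1; S1 reads c1=2 → after 3×micro: 0; S2 reads c1=0 → after 1×micro: -1 ⇒ (c0=1, c1=0, c2=-1)
[Gauss-Seidel] macro 5: S0 reads c1=0 → after 2×micro: 1; S1 reads c1=0 → after 3×micro: 2; S2 reads c1=2 → after 1×micro: 4 ⇒ (c0=1, c1=2, c2=4)
[Gauss-Seidel] macro 6: S0 reads c1=2 → after 2×micro: 1; S1 reads c1=2 → after 3×micro: 0; S2 reads c1=0 → after 1×micro: -1 ⇒ (c0=1, c1=0, c2=-1)
[Gauss-Seidel] macro 7: S0 reads c1=0 → after 2×micro: 1; S1 reads c1=0 → after 3×micro: 2; S2 reads c1=2 → after 1×micro: 4 ⇒ (c0=1, c1=2, c2=4)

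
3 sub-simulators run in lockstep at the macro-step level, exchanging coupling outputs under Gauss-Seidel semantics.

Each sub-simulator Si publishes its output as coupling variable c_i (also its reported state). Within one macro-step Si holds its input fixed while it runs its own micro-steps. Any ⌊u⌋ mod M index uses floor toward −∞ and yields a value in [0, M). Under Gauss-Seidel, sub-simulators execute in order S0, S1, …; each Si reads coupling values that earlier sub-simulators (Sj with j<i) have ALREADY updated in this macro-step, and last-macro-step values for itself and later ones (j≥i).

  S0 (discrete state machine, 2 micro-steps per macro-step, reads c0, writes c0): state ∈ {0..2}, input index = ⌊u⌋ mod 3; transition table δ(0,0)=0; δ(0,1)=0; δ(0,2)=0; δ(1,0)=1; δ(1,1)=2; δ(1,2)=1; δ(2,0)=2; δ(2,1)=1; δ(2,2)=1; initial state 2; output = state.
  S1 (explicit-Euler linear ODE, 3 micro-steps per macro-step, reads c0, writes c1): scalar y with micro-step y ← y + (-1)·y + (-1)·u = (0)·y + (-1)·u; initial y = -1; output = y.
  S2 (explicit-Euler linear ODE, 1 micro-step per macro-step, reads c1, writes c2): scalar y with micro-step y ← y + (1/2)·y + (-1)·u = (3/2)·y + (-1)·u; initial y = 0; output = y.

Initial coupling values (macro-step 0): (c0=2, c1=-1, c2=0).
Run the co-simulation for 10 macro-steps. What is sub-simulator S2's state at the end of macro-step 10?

macro 1: S0 reads c0=2 → after 2×micro: 1; S1 reads c0=1 → after 3×micro: -1; S2 reads c1=-1 → after 1×micro: 1 ⇒ (c0=1, c1=-1, c2=1)
macro 2: S0 reads c0=1 → after 2×micro: 1; S1 reads c0=1 → after 3×micro: -1; S2 reads c1=-1 → after 1×micro: 5/2 ⇒ (c0=1, c1=-1, c2=5/2)
macro 3: S0 reads c0=1 → after 2×micro: 1; S1 reads c0=1 → after 3×micro: -1; S2 reads c1=-1 → after 1×micro: 19/4 ⇒ (c0=1, c1=-1, c2=19/4)
macro 4: S0 reads c0=1 → after 2×micro: 1; S1 reads c0=1 → after 3×micro: -1; S2 reads c1=-1 → after 1×micro: 65/8 ⇒ (c0=1, c1=-1, c2=65/8)
macro 5: S0 reads c0=1 → after 2×micro: 1; S1 reads c0=1 → after 3×micro: -1; S2 reads c1=-1 → after 1×micro: 211/16 ⇒ (c0=1, c1=-1, c2=211/16)
macro 6: S0 reads c0=1 → after 2×micro: 1; S1 reads c0=1 → after 3×micro: -1; S2 reads c1=-1 → after 1×micro: 665/32 ⇒ (c0=1, c1=-1, c2=665/32)
macro 7: S0 reads c0=1 → after 2×micro: 1; S1 reads c0=1 → after 3×micro: -1; S2 reads c1=-1 → after 1×micro: 2059/64 ⇒ (c0=1, c1=-1, c2=2059/64)
macro 8: S0 reads c0=1 → after 2×micro: 1; S1 reads c0=1 → after 3×micro: -1; S2 reads c1=-1 → after 1×micro: 6305/128 ⇒ (c0=1, c1=-1, c2=6305/128)
macro 9: S0 reads c0=1 → after 2×micro: 1; S1 reads c0=1 → after 3×micro: -1; S2 reads c1=-1 → after 1×micro: 19171/256 ⇒ (c0=1, c1=-1, c2=19171/256)
macro 10: S0 reads c0=1 → after 2×micro: 1; S1 reads c0=1 → after 3×micro: -1; S2 reads c1=-1 → after 1×micro: 58025/512 ⇒ (c0=1, c1=-1, c2=58025/512)

S2 state at macro-step 10 = 58025/512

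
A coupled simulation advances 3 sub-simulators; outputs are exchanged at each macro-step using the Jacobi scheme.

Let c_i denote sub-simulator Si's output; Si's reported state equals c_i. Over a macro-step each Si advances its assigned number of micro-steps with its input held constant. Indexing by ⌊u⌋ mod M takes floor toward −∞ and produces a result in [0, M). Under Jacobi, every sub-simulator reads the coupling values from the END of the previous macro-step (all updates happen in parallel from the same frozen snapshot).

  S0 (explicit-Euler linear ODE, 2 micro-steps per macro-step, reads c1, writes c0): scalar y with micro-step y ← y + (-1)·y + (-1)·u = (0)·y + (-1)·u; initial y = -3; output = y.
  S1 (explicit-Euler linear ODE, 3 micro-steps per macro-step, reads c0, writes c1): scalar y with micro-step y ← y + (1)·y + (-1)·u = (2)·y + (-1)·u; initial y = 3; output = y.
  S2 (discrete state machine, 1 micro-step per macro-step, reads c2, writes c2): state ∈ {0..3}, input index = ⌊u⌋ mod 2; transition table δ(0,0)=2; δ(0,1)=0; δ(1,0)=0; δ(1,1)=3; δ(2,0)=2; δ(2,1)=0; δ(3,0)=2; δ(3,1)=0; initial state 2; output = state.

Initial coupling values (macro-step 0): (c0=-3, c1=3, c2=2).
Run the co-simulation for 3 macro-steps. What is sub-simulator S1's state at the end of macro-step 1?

macro 1: S0 reads c1=3 → after 2×micro: -3; S1 reads c0=-3 → after 3×micro: 45; S2 reads c2=2 → after 1×micro: 2 ⇒ (c0=-3, c1=45, c2=2)
macro 2: S0 reads c1=45 → after 2×micro: -45; S1 reads c0=-3 → after 3×micro: 381; S2 reads c2=2 → after 1×micro: 2 ⇒ (c0=-45, c1=381, c2=2)
macro 3: S0 reads c1=381 → after 2×micro: -381; S1 reads c0=-45 → after 3×micro: 3363; S2 reads c2=2 → after 1×micro: 2 ⇒ (c0=-381, c1=3363, c2=2)

S1 state at macro-step 1 = 45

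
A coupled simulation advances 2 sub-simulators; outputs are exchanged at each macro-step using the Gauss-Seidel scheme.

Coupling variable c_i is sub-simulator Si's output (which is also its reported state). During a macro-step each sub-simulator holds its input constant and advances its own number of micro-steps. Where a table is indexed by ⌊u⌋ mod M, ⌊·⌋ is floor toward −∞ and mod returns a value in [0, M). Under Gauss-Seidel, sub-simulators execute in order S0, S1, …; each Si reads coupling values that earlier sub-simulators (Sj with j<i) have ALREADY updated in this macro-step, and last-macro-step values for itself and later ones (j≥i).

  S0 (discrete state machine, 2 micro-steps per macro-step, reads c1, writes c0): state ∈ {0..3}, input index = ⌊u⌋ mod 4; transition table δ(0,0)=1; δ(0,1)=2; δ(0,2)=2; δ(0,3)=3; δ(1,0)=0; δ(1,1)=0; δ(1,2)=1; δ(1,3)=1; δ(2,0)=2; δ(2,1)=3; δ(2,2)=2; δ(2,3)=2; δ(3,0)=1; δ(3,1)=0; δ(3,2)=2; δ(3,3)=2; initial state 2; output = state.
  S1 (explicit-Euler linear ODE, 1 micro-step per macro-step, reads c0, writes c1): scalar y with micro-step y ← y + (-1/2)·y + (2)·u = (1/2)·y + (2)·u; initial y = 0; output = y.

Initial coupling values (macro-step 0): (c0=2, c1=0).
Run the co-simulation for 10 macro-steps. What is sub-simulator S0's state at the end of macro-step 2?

S0 state at macro-step 2 = 2

macro 1: S0 reads c1=0 → after 2×micro: 2; S1 reads c0=2 → after 1×micro: 4 ⇒ (c0=2, c1=4)
macro 2: S0 reads c1=4 → after 2×micro: 2; S1 reads c0=2 → after 1×micro: 6 ⇒ (c0=2, c1=6)
macro 3: S0 reads c1=6 → after 2×micro: 2; S1 reads c0=2 → after 1×micro: 7 ⇒ (c0=2, c1=7)
macro 4: S0 reads c1=7 → after 2×micro: 2; S1 reads c0=2 → after 1×micro: 15/2 ⇒ (c0=2, c1=15/2)
macro 5: S0 reads c1=15/2 → after 2×micro: 2; S1 reads c0=2 → after 1×micro: 31/4 ⇒ (c0=2, c1=31/4)
macro 6: S0 reads c1=31/4 → after 2×micro: 2; S1 reads c0=2 → after 1×micro: 63/8 ⇒ (c0=2, c1=63/8)
macro 7: S0 reads c1=63/8 → after 2×micro: 2; S1 reads c0=2 → after 1×micro: 127/16 ⇒ (c0=2, c1=127/16)
macro 8: S0 reads c1=127/16 → after 2×micro: 2; S1 reads c0=2 → after 1×micro: 255/32 ⇒ (c0=2, c1=255/32)
macro 9: S0 reads c1=255/32 → after 2×micro: 2; S1 reads c0=2 → after 1×micro: 511/64 ⇒ (c0=2, c1=511/64)
macro 10: S0 reads c1=511/64 → after 2×micro: 2; S1 reads c0=2 → after 1×micro: 1023/128 ⇒ (c0=2, c1=1023/128)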